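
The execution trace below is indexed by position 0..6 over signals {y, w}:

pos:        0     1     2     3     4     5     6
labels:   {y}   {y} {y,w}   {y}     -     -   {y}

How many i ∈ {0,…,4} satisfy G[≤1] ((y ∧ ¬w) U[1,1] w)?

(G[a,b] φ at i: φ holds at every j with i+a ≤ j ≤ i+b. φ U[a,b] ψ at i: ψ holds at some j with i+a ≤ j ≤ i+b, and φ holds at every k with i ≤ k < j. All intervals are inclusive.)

0

Evaluate at each i in [0,4]:
  i=0: ✗ (fails at j=0)
  i=1: ✗ (fails at j=2)
  i=2: ✗ (fails at j=2)
  i=3: ✗ (fails at j=3)
  i=4: ✗ (fails at j=4)
Positions where it holds: {} → 0.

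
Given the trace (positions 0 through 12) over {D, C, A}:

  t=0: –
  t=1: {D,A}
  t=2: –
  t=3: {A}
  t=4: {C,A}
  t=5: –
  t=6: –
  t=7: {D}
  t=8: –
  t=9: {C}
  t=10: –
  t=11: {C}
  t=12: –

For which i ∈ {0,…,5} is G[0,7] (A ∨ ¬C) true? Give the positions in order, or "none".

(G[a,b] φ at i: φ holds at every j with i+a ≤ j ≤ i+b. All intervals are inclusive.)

Evaluate at each i in [0,5]:
  i=0: ✓ (all of [0,7])
  i=1: ✓ (all of [1,8])
  i=2: ✗ (fails at j=9)
  i=3: ✗ (fails at j=9)
  i=4: ✗ (fails at j=9)
  i=5: ✗ (fails at j=9)

0, 1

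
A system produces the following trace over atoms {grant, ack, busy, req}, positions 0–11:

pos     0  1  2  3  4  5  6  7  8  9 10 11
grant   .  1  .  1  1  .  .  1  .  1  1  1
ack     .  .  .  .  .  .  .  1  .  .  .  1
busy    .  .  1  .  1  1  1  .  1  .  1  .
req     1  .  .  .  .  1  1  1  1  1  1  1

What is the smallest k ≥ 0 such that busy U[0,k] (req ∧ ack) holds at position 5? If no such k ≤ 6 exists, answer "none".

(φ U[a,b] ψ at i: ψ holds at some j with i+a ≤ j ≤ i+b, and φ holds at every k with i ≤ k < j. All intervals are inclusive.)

2

Need earliest j ≥ 5 with (req ∧ ack), and busy at every k in [5,j-1].
  j=5: rhs fails.
  j=6: rhs fails.
  j=7: rhs holds; lhs holds on [5,6]. k = 2.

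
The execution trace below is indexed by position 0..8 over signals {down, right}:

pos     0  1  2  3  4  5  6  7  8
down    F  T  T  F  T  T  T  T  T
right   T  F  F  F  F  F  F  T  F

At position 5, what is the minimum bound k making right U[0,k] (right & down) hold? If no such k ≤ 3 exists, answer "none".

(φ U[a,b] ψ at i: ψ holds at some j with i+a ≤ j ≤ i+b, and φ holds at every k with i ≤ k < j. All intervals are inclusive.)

Need earliest j ≥ 5 with (right & down), and right at every k in [5,j-1].
  j=5: rhs fails.
  j=6: rhs fails.
  j=7: rhs holds but lhs fails at k=5.
  j=8: rhs fails.
No witness within the range → none.

none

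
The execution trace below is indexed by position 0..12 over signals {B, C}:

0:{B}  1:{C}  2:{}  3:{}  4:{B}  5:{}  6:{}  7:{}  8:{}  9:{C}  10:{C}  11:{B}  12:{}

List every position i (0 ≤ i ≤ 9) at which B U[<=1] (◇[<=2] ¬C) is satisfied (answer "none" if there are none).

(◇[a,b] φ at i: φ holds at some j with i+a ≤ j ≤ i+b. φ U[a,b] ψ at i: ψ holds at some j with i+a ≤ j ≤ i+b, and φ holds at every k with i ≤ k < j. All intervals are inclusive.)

Evaluate at each i in [0,9]:
  i=0: ✓ (rhs at j=0)
  i=1: ✓ (rhs at j=1)
  i=2: ✓ (rhs at j=2)
  i=3: ✓ (rhs at j=3)
  i=4: ✓ (rhs at j=4)
  i=5: ✓ (rhs at j=5)
  i=6: ✓ (rhs at j=6)
  i=7: ✓ (rhs at j=7)
  i=8: ✓ (rhs at j=8)
  i=9: ✓ (rhs at j=9)

0, 1, 2, 3, 4, 5, 6, 7, 8, 9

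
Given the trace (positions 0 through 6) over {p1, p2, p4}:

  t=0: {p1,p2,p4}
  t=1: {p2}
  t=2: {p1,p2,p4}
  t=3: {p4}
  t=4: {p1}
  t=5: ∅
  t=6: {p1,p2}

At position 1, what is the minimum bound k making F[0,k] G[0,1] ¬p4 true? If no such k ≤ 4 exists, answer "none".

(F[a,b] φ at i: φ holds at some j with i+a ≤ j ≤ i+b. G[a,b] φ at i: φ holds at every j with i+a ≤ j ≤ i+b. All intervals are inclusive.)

3

Scan j = 1,2,… for G[0,1] ¬p4:
  j=1: fails
  j=2: fails
  j=3: fails
  j=4: holds
First hit at j=4, so smallest k = 4-1 = 3.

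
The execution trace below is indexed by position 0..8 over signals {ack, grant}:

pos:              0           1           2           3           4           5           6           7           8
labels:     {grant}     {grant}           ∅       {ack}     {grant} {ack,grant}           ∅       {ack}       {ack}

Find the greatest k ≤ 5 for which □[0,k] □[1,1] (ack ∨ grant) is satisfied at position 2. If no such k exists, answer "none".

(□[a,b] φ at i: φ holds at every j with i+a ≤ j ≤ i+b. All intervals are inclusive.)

2

□[1,1] (ack ∨ grant) must hold from j=2 onward; find where it first fails.
  j=2: holds
  j=3: holds
  j=4: holds
  j=5: fails
Holds on [2,4], so largest k = 2.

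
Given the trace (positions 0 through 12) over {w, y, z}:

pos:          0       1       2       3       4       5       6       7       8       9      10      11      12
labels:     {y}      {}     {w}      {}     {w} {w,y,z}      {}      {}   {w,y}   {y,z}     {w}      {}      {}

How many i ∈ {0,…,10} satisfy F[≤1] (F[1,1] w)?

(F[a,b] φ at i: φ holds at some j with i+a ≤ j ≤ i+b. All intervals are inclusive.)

Evaluate at each i in [0,10]:
  i=0: ✓ (witness j=1)
  i=1: ✓ (witness j=1)
  i=2: ✓ (witness j=3)
  i=3: ✓ (witness j=3)
  i=4: ✓ (witness j=4)
  i=5: ✗ (none in [5,6])
  i=6: ✓ (witness j=7)
  i=7: ✓ (witness j=7)
  i=8: ✓ (witness j=9)
  i=9: ✓ (witness j=9)
  i=10: ✗ (none in [10,11])
Positions where it holds: {0, 1, 2, 3, 4, 6, 7, 8, 9} → 9.

9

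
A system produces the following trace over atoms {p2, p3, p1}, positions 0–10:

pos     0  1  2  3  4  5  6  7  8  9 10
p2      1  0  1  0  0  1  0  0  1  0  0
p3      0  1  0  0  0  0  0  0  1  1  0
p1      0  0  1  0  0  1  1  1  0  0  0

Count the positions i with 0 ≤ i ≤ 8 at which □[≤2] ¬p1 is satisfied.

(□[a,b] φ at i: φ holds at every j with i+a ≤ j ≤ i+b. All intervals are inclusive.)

Evaluate at each i in [0,8]:
  i=0: ✗ (fails at j=2)
  i=1: ✗ (fails at j=2)
  i=2: ✗ (fails at j=2)
  i=3: ✗ (fails at j=5)
  i=4: ✗ (fails at j=5)
  i=5: ✗ (fails at j=5)
  i=6: ✗ (fails at j=6)
  i=7: ✗ (fails at j=7)
  i=8: ✓ (all of [8,10])
Positions where it holds: {8} → 1.

1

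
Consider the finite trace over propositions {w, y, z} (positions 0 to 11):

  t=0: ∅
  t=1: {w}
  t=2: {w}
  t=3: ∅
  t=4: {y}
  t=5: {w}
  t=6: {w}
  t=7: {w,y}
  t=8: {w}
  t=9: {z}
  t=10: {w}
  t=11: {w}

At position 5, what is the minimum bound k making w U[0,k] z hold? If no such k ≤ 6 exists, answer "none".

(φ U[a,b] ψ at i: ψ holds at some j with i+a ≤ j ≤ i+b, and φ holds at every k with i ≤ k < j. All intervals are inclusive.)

4

Need earliest j ≥ 5 with z, and w at every k in [5,j-1].
  j=5: rhs fails.
  j=6: rhs fails.
  j=7: rhs fails.
  j=8: rhs fails.
  j=9: rhs holds; lhs holds on [5,8]. k = 4.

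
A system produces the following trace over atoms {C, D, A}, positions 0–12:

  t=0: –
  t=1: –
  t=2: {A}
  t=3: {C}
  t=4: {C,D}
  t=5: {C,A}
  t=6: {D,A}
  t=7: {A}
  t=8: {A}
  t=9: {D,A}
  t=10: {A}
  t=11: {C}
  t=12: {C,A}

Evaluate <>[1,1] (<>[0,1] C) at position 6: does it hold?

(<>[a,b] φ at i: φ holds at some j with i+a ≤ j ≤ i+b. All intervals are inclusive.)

Check <>[0,1] C at each j in [7,7]:
  j=7: fails (none in [7,8])
No position in the window satisfies it → formula fails.

Does not hold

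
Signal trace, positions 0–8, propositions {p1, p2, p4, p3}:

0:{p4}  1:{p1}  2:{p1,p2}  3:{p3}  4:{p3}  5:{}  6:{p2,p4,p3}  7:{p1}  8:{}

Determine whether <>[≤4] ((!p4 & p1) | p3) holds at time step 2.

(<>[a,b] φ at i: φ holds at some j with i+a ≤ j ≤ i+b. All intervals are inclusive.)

Check ((!p4 & p1) | p3) at each j in [2,6]:
  j=2: true
  j=3: true
  j=4: true
  j=5: false
  j=6: true
Found at j=2 → formula holds.

Holds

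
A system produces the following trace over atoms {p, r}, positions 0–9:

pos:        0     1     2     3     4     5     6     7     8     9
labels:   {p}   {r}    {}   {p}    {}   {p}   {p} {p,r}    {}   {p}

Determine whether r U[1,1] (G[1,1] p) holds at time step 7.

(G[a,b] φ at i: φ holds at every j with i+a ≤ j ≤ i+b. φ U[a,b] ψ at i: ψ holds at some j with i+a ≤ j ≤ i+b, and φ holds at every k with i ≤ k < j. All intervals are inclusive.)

Need some j in [8,8] with G[1,1] p, and r at every k in [7,j-1].
  j=8: G[1,1] p holds; r holds at every k in [7,7] → satisfied.

Holds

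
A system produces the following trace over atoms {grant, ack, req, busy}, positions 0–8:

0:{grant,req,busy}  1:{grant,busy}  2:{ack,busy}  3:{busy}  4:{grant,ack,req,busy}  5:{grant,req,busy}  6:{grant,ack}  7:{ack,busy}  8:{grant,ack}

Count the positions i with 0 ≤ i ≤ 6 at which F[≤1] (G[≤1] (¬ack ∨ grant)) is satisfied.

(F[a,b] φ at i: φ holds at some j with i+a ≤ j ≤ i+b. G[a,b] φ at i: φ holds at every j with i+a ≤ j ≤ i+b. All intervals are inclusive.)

5

Evaluate at each i in [0,6]:
  i=0: ✓ (witness j=0)
  i=1: ✗ (none in [1,2])
  i=2: ✓ (witness j=3)
  i=3: ✓ (witness j=3)
  i=4: ✓ (witness j=4)
  i=5: ✓ (witness j=5)
  i=6: ✗ (none in [6,7])
Positions where it holds: {0, 2, 3, 4, 5} → 5.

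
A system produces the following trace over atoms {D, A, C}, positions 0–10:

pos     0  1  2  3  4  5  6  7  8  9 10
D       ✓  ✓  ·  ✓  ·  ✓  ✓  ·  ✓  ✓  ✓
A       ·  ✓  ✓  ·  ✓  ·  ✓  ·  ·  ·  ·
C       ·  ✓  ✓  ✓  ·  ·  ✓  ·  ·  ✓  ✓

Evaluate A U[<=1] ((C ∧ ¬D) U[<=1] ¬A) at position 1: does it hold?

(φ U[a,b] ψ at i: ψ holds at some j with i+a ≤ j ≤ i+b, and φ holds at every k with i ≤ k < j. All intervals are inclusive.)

Yes

Need some j in [1,2] with ((C ∧ ¬D) U[<=1] ¬A), and A at every k in [1,j-1].
  j=1: ((C ∧ ¬D) U[<=1] ¬A) — fails.
  j=2: ((C ∧ ¬D) U[<=1] ¬A) holds; A holds at every k in [1,1] → satisfied.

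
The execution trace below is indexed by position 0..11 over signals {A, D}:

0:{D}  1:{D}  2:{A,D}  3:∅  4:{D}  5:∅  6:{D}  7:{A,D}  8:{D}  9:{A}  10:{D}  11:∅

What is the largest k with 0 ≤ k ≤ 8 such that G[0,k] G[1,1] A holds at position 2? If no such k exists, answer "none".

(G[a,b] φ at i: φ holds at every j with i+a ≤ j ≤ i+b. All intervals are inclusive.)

G[1,1] A must hold from j=2 onward; find where it first fails.
  j=2: fails → no k works.

none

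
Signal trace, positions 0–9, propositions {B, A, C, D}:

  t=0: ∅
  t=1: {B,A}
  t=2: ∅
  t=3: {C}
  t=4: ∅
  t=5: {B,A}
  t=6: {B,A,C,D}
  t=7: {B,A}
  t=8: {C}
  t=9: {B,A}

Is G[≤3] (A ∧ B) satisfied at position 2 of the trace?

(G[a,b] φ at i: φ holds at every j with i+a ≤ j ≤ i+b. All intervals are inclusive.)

Check (A ∧ B) at every j in [2,5]:
  j=2: false
  j=3: false
  j=4: false
  j=5: true
Fails at j=2 → formula fails.

False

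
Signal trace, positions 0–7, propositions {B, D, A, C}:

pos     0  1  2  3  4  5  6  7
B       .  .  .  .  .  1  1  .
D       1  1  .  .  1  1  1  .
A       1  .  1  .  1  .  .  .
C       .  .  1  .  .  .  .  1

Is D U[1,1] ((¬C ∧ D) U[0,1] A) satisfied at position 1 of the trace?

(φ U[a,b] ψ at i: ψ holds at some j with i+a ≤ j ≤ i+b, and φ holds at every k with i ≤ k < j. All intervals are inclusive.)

True

Need some j in [2,2] with ((¬C ∧ D) U[0,1] A), and D at every k in [1,j-1].
  j=2: ((¬C ∧ D) U[0,1] A) holds; D holds at every k in [1,1] → satisfied.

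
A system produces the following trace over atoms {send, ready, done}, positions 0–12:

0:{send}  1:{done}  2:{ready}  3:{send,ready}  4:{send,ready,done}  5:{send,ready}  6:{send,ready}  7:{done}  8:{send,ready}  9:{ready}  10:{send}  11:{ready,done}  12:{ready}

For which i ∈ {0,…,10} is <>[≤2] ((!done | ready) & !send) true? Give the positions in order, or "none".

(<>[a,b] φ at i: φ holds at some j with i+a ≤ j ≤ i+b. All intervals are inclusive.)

Evaluate at each i in [0,10]:
  i=0: ✓ (witness j=2)
  i=1: ✓ (witness j=2)
  i=2: ✓ (witness j=2)
  i=3: ✗ (none in [3,5])
  i=4: ✗ (none in [4,6])
  i=5: ✗ (none in [5,7])
  i=6: ✗ (none in [6,8])
  i=7: ✓ (witness j=9)
  i=8: ✓ (witness j=9)
  i=9: ✓ (witness j=9)
  i=10: ✓ (witness j=11)

0, 1, 2, 7, 8, 9, 10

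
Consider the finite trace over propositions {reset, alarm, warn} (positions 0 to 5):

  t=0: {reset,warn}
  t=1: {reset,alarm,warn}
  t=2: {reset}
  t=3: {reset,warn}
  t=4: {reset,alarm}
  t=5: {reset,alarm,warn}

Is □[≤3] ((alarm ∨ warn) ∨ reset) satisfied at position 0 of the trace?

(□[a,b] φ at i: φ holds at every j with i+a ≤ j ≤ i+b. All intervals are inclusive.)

Check ((alarm ∨ warn) ∨ reset) at every j in [0,3]:
  j=0: true
  j=1: true
  j=2: true
  j=3: true
All positions satisfy it → formula holds.

Yes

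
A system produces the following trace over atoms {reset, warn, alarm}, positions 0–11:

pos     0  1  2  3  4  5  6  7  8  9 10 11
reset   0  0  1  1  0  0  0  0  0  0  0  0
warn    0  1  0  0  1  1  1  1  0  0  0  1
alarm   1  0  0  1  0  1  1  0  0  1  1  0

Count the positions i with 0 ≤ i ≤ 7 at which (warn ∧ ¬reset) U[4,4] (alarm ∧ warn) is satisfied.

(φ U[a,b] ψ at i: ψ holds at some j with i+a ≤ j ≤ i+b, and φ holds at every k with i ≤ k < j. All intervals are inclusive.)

Evaluate at each i in [0,7]:
  i=0: ✗ (no rhs in [4,4])
  i=1: ✗ (lhs fails at k=2 before rhs at j=5)
  i=2: ✗ (lhs fails at k=2 before rhs at j=6)
  i=3: ✗ (no rhs in [7,7])
  i=4: ✗ (no rhs in [8,8])
  i=5: ✗ (no rhs in [9,9])
  i=6: ✗ (no rhs in [10,10])
  i=7: ✗ (no rhs in [11,11])
Positions where it holds: {} → 0.

0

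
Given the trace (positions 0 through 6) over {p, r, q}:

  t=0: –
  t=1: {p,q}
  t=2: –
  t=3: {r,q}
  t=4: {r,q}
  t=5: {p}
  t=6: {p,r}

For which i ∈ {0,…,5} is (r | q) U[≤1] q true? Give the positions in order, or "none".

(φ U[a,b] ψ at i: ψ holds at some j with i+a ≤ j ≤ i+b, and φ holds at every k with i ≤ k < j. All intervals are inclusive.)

1, 3, 4

Evaluate at each i in [0,5]:
  i=0: ✗ (lhs fails at k=0 before rhs at j=1)
  i=1: ✓ (rhs at j=1)
  i=2: ✗ (lhs fails at k=2 before rhs at j=3)
  i=3: ✓ (rhs at j=3)
  i=4: ✓ (rhs at j=4)
  i=5: ✗ (no rhs in [5,6])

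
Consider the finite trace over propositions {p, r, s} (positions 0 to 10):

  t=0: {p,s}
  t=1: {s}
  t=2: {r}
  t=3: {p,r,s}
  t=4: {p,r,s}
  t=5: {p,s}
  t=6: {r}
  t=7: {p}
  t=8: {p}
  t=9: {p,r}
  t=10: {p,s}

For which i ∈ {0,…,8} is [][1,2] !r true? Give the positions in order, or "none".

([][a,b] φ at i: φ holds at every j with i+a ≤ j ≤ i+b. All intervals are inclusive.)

Evaluate at each i in [0,8]:
  i=0: ✗ (fails at j=2)
  i=1: ✗ (fails at j=2)
  i=2: ✗ (fails at j=3)
  i=3: ✗ (fails at j=4)
  i=4: ✗ (fails at j=6)
  i=5: ✗ (fails at j=6)
  i=6: ✓ (all of [7,8])
  i=7: ✗ (fails at j=9)
  i=8: ✗ (fails at j=9)

6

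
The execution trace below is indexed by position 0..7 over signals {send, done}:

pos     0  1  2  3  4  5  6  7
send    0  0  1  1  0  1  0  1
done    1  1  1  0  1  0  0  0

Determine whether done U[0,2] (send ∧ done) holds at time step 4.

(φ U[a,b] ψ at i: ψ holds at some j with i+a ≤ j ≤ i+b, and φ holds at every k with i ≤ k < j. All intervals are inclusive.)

Does not hold

Need some j in [4,6] with (send ∧ done), and done at every k in [4,j-1].
  j=4: (send ∧ done) false.
  j=5: (send ∧ done) false.
  j=6: (send ∧ done) false.
No j in the window works → until fails.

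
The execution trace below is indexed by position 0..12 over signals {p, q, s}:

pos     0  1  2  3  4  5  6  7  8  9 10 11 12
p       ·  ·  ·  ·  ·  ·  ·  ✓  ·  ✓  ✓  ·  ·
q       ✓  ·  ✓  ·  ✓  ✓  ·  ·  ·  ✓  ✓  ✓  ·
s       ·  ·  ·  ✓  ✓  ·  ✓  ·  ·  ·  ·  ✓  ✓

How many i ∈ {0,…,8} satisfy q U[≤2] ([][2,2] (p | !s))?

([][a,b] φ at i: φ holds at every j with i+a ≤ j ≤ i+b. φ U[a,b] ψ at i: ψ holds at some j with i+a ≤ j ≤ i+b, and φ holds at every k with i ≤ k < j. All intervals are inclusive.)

8

Evaluate at each i in [0,8]:
  i=0: ✓ (rhs at j=0)
  i=1: ✗ (lhs fails at k=1 before rhs at j=3)
  i=2: ✓ (rhs at j=3; lhs holds on [2,2])
  i=3: ✓ (rhs at j=3)
  i=4: ✓ (rhs at j=5; lhs holds on [4,4])
  i=5: ✓ (rhs at j=5)
  i=6: ✓ (rhs at j=6)
  i=7: ✓ (rhs at j=7)
  i=8: ✓ (rhs at j=8)
Positions where it holds: {0, 2, 3, 4, 5, 6, 7, 8} → 8.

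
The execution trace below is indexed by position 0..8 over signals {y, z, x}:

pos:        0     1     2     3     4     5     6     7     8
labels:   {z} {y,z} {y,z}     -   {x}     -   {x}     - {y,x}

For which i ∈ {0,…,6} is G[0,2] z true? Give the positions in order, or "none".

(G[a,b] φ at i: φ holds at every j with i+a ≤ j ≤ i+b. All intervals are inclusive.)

0

Evaluate at each i in [0,6]:
  i=0: ✓ (all of [0,2])
  i=1: ✗ (fails at j=3)
  i=2: ✗ (fails at j=3)
  i=3: ✗ (fails at j=3)
  i=4: ✗ (fails at j=4)
  i=5: ✗ (fails at j=5)
  i=6: ✗ (fails at j=6)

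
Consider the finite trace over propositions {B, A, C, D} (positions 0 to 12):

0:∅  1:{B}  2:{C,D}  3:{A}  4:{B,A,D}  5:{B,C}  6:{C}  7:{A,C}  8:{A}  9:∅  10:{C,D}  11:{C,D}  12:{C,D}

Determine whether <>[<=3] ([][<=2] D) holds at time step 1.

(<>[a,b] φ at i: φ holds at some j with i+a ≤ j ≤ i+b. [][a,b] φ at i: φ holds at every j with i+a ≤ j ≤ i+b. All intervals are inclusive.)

Check [][<=2] D at each j in [1,4]:
  j=1: fails at 1
  j=2: fails at 3
  j=3: fails at 3
  j=4: fails at 5
No position in the window satisfies it → formula fails.

Does not hold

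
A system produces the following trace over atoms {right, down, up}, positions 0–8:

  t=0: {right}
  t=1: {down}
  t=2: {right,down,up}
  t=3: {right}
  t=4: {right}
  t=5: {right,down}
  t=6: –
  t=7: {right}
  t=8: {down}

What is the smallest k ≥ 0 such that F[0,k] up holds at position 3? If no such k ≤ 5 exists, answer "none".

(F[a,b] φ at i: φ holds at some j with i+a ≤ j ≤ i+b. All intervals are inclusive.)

Scan j = 3,4,… for up:
  j=3: fails
  j=4: fails
  j=5: fails
  j=6: fails
  j=7: fails
  j=8: fails
No j in [3,8] satisfies it → none.

none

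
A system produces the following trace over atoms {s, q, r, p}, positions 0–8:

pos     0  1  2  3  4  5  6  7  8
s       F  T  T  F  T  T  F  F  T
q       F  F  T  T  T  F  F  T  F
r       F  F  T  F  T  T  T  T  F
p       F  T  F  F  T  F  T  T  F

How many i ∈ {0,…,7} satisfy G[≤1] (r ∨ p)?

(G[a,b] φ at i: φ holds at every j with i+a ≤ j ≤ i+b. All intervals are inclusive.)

4

Evaluate at each i in [0,7]:
  i=0: ✗ (fails at j=0)
  i=1: ✓ (all of [1,2])
  i=2: ✗ (fails at j=3)
  i=3: ✗ (fails at j=3)
  i=4: ✓ (all of [4,5])
  i=5: ✓ (all of [5,6])
  i=6: ✓ (all of [6,7])
  i=7: ✗ (fails at j=8)
Positions where it holds: {1, 4, 5, 6} → 4.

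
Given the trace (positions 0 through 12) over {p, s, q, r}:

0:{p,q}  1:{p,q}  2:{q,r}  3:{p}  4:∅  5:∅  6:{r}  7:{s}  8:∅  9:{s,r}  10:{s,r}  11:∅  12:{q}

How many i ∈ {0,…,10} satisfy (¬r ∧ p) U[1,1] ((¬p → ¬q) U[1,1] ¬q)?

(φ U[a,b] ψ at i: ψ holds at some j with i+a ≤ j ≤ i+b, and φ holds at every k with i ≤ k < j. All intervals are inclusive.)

1

Evaluate at each i in [0,10]:
  i=0: ✗ (no rhs in [1,1])
  i=1: ✗ (no rhs in [2,2])
  i=2: ✗ (lhs fails at k=2 before rhs at j=3)
  i=3: ✓ (rhs at j=4; lhs holds on [3,3])
  i=4: ✗ (lhs fails at k=4 before rhs at j=5)
  i=5: ✗ (lhs fails at k=5 before rhs at j=6)
  i=6: ✗ (lhs fails at k=6 before rhs at j=7)
  i=7: ✗ (lhs fails at k=7 before rhs at j=8)
  i=8: ✗ (lhs fails at k=8 before rhs at j=9)
  i=9: ✗ (lhs fails at k=9 before rhs at j=10)
  i=10: ✗ (no rhs in [11,11])
Positions where it holds: {3} → 1.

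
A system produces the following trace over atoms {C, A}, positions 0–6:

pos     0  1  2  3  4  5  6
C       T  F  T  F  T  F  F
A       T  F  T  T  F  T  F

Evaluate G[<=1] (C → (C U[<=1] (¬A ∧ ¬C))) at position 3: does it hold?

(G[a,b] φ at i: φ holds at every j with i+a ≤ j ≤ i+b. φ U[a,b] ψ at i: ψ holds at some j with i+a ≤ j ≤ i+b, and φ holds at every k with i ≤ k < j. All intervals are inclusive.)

No

Check (C → (C U[<=1] (¬A ∧ ¬C))) at every j in [3,4]:
  j=3: antecedent false → ✓
  j=4: antecedent true; consequent fails → ✗
Fails at j=4 → formula fails.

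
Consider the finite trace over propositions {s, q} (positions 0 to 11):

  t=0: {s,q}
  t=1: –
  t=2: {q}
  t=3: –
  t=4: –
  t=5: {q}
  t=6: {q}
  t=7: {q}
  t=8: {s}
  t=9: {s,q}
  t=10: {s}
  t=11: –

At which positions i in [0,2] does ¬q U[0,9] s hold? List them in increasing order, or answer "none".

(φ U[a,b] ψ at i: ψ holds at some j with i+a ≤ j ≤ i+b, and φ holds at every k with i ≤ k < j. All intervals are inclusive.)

0

Evaluate at each i in [0,2]:
  i=0: ✓ (rhs at j=0)
  i=1: ✗ (lhs fails at k=2 before rhs at j=8)
  i=2: ✗ (lhs fails at k=2 before rhs at j=8)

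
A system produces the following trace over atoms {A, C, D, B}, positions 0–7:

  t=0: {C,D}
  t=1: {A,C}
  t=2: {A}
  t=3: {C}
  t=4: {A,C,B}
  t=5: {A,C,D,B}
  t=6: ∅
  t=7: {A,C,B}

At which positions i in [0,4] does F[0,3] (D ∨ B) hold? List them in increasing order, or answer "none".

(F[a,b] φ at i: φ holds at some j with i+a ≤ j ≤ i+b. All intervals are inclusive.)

0, 1, 2, 3, 4

Evaluate at each i in [0,4]:
  i=0: ✓ (witness j=0)
  i=1: ✓ (witness j=4)
  i=2: ✓ (witness j=4)
  i=3: ✓ (witness j=4)
  i=4: ✓ (witness j=4)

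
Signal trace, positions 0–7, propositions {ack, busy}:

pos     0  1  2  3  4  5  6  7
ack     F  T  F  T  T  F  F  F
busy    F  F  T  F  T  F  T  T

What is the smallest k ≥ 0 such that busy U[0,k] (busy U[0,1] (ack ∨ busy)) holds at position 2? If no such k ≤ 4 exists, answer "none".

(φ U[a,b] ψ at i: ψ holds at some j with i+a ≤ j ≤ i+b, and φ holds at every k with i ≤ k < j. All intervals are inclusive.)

Need earliest j ≥ 2 with (busy U[0,1] (ack ∨ busy)), and busy at every k in [2,j-1].
  j=2: rhs holds (empty prefix). k = 0.

0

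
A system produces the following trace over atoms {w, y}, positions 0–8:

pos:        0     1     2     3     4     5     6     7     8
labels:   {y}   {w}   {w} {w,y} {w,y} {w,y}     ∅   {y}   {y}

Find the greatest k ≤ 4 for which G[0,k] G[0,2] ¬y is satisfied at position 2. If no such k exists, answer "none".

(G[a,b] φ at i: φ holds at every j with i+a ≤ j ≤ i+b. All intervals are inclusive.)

none

G[0,2] ¬y must hold from j=2 onward; find where it first fails.
  j=2: fails → no k works.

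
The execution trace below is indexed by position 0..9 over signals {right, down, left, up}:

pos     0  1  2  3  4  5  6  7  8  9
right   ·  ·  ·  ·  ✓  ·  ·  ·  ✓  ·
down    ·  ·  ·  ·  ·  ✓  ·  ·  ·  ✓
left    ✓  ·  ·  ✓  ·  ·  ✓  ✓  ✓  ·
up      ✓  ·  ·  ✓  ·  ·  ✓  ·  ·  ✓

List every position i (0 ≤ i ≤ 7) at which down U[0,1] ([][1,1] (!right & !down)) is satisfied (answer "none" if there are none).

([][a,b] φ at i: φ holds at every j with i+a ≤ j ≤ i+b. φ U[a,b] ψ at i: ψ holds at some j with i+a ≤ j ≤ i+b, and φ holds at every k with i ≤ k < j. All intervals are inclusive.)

Evaluate at each i in [0,7]:
  i=0: ✓ (rhs at j=0)
  i=1: ✓ (rhs at j=1)
  i=2: ✓ (rhs at j=2)
  i=3: ✗ (no rhs in [3,4])
  i=4: ✗ (lhs fails at k=4 before rhs at j=5)
  i=5: ✓ (rhs at j=5)
  i=6: ✓ (rhs at j=6)
  i=7: ✗ (no rhs in [7,8])

0, 1, 2, 5, 6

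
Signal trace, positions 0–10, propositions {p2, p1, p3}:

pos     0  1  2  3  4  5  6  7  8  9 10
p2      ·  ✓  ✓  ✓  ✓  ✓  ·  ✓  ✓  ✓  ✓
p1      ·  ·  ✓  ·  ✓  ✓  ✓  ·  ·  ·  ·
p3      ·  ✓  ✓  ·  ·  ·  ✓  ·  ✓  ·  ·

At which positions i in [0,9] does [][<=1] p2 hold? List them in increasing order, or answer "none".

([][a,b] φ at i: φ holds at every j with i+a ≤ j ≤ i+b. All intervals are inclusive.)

1, 2, 3, 4, 7, 8, 9

Evaluate at each i in [0,9]:
  i=0: ✗ (fails at j=0)
  i=1: ✓ (all of [1,2])
  i=2: ✓ (all of [2,3])
  i=3: ✓ (all of [3,4])
  i=4: ✓ (all of [4,5])
  i=5: ✗ (fails at j=6)
  i=6: ✗ (fails at j=6)
  i=7: ✓ (all of [7,8])
  i=8: ✓ (all of [8,9])
  i=9: ✓ (all of [9,10])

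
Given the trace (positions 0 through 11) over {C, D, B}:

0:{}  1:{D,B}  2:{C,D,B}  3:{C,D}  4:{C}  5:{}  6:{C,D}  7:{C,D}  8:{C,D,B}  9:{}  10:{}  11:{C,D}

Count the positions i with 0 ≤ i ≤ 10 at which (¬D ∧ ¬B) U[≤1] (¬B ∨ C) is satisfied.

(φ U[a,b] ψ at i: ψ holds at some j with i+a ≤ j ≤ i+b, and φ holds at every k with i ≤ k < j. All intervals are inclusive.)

Evaluate at each i in [0,10]:
  i=0: ✓ (rhs at j=0)
  i=1: ✗ (lhs fails at k=1 before rhs at j=2)
  i=2: ✓ (rhs at j=2)
  i=3: ✓ (rhs at j=3)
  i=4: ✓ (rhs at j=4)
  i=5: ✓ (rhs at j=5)
  i=6: ✓ (rhs at j=6)
  i=7: ✓ (rhs at j=7)
  i=8: ✓ (rhs at j=8)
  i=9: ✓ (rhs at j=9)
  i=10: ✓ (rhs at j=10)
Positions where it holds: {0, 2, 3, 4, 5, 6, 7, 8, 9, 10} → 10.

10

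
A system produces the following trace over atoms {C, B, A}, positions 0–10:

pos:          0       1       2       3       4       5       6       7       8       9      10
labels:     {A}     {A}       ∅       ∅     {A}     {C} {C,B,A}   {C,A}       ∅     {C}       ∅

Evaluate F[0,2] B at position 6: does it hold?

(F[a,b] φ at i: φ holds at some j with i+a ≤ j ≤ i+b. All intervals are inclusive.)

Check B at each j in [6,8]:
  j=6: true
  j=7: false
  j=8: false
Found at j=6 → formula holds.

Holds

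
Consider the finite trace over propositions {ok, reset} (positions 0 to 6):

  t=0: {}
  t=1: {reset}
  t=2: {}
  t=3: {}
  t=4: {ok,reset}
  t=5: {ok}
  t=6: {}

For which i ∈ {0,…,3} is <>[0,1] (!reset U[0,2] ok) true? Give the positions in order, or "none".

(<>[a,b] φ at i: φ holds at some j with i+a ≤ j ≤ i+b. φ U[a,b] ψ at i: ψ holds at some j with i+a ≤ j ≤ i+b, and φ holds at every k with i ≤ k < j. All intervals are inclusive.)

Evaluate at each i in [0,3]:
  i=0: ✗ (none in [0,1])
  i=1: ✓ (witness j=2)
  i=2: ✓ (witness j=2)
  i=3: ✓ (witness j=3)

1, 2, 3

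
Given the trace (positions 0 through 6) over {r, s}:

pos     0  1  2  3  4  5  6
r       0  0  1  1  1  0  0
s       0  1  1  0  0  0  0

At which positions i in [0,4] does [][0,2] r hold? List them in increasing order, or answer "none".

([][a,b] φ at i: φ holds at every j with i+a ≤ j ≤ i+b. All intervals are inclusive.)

Evaluate at each i in [0,4]:
  i=0: ✗ (fails at j=0)
  i=1: ✗ (fails at j=1)
  i=2: ✓ (all of [2,4])
  i=3: ✗ (fails at j=5)
  i=4: ✗ (fails at j=5)

2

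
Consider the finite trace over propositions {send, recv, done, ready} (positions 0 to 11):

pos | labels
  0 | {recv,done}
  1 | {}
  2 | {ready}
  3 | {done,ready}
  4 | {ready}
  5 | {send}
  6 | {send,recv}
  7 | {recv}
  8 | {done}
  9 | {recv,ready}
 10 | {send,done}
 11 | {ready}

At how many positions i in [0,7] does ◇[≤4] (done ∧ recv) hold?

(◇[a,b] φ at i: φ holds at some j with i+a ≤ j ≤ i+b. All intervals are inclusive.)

1

Evaluate at each i in [0,7]:
  i=0: ✓ (witness j=0)
  i=1: ✗ (none in [1,5])
  i=2: ✗ (none in [2,6])
  i=3: ✗ (none in [3,7])
  i=4: ✗ (none in [4,8])
  i=5: ✗ (none in [5,9])
  i=6: ✗ (none in [6,10])
  i=7: ✗ (none in [7,11])
Positions where it holds: {0} → 1.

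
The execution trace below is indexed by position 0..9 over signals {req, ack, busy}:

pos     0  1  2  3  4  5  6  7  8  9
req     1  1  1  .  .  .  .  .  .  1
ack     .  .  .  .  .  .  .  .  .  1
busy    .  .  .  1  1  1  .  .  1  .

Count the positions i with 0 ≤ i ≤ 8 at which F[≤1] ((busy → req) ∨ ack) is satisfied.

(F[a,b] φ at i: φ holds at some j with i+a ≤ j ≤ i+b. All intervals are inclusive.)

7

Evaluate at each i in [0,8]:
  i=0: ✓ (witness j=0)
  i=1: ✓ (witness j=1)
  i=2: ✓ (witness j=2)
  i=3: ✗ (none in [3,4])
  i=4: ✗ (none in [4,5])
  i=5: ✓ (witness j=6)
  i=6: ✓ (witness j=6)
  i=7: ✓ (witness j=7)
  i=8: ✓ (witness j=9)
Positions where it holds: {0, 1, 2, 5, 6, 7, 8} → 7.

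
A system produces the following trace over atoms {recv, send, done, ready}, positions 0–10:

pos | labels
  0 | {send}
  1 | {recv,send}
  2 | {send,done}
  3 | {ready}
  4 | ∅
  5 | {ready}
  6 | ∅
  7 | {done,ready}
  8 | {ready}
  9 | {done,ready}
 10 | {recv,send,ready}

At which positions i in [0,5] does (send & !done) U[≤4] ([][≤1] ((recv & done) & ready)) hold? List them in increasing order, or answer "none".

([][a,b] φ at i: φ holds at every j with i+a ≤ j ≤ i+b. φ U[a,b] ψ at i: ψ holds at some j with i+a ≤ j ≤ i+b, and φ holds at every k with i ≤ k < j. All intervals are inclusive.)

Evaluate at each i in [0,5]:
  i=0: ✗ (no rhs in [0,4])
  i=1: ✗ (no rhs in [1,5])
  i=2: ✗ (no rhs in [2,6])
  i=3: ✗ (no rhs in [3,7])
  i=4: ✗ (no rhs in [4,8])
  i=5: ✗ (no rhs in [5,9])

none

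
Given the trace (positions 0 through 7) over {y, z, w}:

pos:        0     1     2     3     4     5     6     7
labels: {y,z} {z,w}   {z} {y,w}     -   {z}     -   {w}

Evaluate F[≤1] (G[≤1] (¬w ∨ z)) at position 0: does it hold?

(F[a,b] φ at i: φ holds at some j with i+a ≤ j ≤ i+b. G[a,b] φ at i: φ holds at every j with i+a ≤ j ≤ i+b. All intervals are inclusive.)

Check G[≤1] (¬w ∨ z) at each j in [0,1]:
  j=0: holds on [0,1]
  j=1: holds on [1,2]
Found at j=0 → formula holds.

True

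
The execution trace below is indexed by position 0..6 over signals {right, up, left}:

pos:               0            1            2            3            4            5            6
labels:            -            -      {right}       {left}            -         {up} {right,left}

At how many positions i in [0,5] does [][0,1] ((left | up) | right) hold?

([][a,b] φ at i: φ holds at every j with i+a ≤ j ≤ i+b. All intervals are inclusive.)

2

Evaluate at each i in [0,5]:
  i=0: ✗ (fails at j=0)
  i=1: ✗ (fails at j=1)
  i=2: ✓ (all of [2,3])
  i=3: ✗ (fails at j=4)
  i=4: ✗ (fails at j=4)
  i=5: ✓ (all of [5,6])
Positions where it holds: {2, 5} → 2.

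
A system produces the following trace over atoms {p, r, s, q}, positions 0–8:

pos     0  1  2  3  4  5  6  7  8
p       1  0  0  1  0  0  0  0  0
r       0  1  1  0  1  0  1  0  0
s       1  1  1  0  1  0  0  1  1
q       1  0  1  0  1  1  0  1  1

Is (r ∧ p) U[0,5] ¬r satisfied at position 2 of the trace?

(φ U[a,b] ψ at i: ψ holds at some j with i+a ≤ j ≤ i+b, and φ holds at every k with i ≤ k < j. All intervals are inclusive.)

Need some j in [2,7] with ¬r, and (r ∧ p) at every k in [2,j-1].
  j=2: ¬r false.
  j=3: ¬r holds, but (r ∧ p) fails at k=2 → not this j.
  j=4: ¬r false.
  j=5: ¬r holds, but (r ∧ p) fails at k=2 → not this j.
  j=6: ¬r false.
  j=7: ¬r holds, but (r ∧ p) fails at k=2 → not this j.
No j in the window works → until fails.

Does not hold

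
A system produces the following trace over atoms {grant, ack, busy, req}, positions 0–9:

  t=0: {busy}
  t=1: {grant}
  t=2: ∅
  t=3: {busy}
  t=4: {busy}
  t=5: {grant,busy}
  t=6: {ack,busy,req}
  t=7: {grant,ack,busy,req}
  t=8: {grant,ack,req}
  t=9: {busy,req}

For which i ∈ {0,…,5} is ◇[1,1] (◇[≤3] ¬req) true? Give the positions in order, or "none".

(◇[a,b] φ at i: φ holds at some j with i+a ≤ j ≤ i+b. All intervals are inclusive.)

0, 1, 2, 3, 4

Evaluate at each i in [0,5]:
  i=0: ✓ (witness j=1)
  i=1: ✓ (witness j=2)
  i=2: ✓ (witness j=3)
  i=3: ✓ (witness j=4)
  i=4: ✓ (witness j=5)
  i=5: ✗ (none in [6,6])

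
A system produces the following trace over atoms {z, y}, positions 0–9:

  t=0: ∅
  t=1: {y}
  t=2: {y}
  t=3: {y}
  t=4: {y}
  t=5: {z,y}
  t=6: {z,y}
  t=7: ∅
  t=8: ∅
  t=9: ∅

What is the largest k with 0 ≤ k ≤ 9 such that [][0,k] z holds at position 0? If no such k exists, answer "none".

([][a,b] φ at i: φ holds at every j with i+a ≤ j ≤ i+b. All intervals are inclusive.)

none

z must hold from j=0 onward; find where it first fails.
  j=0: fails → no k works.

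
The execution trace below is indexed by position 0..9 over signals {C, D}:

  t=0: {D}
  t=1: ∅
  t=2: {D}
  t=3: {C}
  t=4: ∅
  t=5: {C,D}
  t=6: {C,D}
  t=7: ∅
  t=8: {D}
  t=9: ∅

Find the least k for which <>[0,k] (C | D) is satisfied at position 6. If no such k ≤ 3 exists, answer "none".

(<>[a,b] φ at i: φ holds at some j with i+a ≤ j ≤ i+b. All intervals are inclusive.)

0

Scan j = 6,7,… for (C | D):
  j=6: holds
First hit at j=6, so smallest k = 6-6 = 0.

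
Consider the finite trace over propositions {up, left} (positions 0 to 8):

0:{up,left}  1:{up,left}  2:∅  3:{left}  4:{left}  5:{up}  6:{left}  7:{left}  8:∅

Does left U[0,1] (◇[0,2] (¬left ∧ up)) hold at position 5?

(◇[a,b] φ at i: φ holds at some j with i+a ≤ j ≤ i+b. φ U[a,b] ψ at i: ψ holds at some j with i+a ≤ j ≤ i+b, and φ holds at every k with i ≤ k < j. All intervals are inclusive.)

Yes

Need some j in [5,6] with ◇[0,2] (¬left ∧ up), and left at every k in [5,j-1].
  j=5: ◇[0,2] (¬left ∧ up) holds; no prefix to check → satisfied.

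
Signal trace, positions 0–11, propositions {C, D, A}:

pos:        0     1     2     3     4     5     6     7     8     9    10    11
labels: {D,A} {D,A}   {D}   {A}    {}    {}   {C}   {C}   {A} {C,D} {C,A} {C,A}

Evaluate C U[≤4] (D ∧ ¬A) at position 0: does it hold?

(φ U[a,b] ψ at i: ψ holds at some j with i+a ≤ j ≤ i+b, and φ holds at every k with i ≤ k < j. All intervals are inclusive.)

No

Need some j in [0,4] with (D ∧ ¬A), and C at every k in [0,j-1].
  j=0: (D ∧ ¬A) false.
  j=1: (D ∧ ¬A) false.
  j=2: (D ∧ ¬A) holds, but C fails at k=0 → not this j.
  j=3: (D ∧ ¬A) false.
  j=4: (D ∧ ¬A) false.
No j in the window works → until fails.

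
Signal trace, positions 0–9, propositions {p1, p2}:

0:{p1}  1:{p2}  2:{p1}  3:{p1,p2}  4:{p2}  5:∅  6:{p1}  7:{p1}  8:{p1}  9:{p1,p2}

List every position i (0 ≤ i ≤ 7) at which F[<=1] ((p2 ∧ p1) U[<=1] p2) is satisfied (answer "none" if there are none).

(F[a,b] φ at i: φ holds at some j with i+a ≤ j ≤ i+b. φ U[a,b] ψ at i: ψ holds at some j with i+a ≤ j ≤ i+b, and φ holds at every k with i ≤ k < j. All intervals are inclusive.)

0, 1, 2, 3, 4

Evaluate at each i in [0,7]:
  i=0: ✓ (witness j=1)
  i=1: ✓ (witness j=1)
  i=2: ✓ (witness j=3)
  i=3: ✓ (witness j=3)
  i=4: ✓ (witness j=4)
  i=5: ✗ (none in [5,6])
  i=6: ✗ (none in [6,7])
  i=7: ✗ (none in [7,8])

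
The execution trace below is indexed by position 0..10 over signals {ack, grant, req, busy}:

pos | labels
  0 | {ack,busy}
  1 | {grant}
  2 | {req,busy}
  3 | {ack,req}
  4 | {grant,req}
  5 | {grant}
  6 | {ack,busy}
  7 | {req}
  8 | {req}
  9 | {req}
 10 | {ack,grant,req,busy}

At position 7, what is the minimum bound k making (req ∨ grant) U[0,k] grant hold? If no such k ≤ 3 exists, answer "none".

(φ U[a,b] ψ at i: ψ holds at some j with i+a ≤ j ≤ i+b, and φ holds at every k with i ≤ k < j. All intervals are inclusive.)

3

Need earliest j ≥ 7 with grant, and (req ∨ grant) at every k in [7,j-1].
  j=7: rhs fails.
  j=8: rhs fails.
  j=9: rhs fails.
  j=10: rhs holds; lhs holds on [7,9]. k = 3.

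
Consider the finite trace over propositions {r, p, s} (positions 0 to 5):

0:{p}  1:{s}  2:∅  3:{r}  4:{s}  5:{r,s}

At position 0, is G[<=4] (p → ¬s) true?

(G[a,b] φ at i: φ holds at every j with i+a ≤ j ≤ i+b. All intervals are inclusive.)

Check (p → ¬s) at every j in [0,4]:
  j=0: antecedent true; consequent true → ✓
  j=1: antecedent false → ✓
  j=2: antecedent false → ✓
  j=3: antecedent false → ✓
  j=4: antecedent false → ✓
All positions satisfy it → formula holds.

Yes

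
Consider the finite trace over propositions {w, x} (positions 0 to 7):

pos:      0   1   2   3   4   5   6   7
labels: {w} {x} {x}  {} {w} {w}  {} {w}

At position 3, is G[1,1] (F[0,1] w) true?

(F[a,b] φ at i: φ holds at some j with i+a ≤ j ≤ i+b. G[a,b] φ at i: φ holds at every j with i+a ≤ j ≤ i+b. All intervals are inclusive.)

True

Check F[0,1] w at every j in [4,4]:
  j=4: holds (witness at 4)
All positions satisfy it → formula holds.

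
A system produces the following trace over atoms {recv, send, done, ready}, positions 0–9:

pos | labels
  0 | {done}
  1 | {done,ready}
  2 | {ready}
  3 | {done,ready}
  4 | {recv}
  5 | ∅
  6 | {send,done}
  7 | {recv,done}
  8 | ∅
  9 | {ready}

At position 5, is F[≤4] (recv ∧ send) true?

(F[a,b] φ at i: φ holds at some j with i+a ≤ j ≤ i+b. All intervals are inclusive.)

Check (recv ∧ send) at each j in [5,9]:
  j=5: false
  j=6: false
  j=7: false
  j=8: false
  j=9: false
No position in the window satisfies it → formula fails.

Does not hold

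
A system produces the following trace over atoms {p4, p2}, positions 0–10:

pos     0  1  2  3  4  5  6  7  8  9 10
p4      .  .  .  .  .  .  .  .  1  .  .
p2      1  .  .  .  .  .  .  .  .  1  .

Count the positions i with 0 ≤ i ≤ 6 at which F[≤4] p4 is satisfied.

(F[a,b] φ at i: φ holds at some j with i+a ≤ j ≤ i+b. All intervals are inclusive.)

3

Evaluate at each i in [0,6]:
  i=0: ✗ (none in [0,4])
  i=1: ✗ (none in [1,5])
  i=2: ✗ (none in [2,6])
  i=3: ✗ (none in [3,7])
  i=4: ✓ (witness j=8)
  i=5: ✓ (witness j=8)
  i=6: ✓ (witness j=8)
Positions where it holds: {4, 5, 6} → 3.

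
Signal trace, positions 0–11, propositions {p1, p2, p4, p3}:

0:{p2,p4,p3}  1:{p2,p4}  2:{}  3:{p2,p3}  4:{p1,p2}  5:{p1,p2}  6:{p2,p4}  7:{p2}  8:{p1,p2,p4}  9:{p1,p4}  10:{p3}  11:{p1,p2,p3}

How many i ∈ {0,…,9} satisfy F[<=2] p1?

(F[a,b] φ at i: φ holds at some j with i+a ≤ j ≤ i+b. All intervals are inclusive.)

8

Evaluate at each i in [0,9]:
  i=0: ✗ (none in [0,2])
  i=1: ✗ (none in [1,3])
  i=2: ✓ (witness j=4)
  i=3: ✓ (witness j=4)
  i=4: ✓ (witness j=4)
  i=5: ✓ (witness j=5)
  i=6: ✓ (witness j=8)
  i=7: ✓ (witness j=8)
  i=8: ✓ (witness j=8)
  i=9: ✓ (witness j=9)
Positions where it holds: {2, 3, 4, 5, 6, 7, 8, 9} → 8.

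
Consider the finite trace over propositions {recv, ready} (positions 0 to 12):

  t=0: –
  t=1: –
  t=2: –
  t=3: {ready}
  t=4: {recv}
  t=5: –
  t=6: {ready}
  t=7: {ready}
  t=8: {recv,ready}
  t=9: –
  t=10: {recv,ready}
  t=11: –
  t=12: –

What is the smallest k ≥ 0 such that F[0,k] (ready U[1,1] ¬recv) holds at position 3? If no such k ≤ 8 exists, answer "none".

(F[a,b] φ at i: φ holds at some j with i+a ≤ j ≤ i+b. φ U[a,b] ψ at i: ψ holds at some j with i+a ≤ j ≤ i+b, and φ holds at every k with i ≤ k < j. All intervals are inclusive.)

Scan j = 3,4,… for (ready U[1,1] ¬recv):
  j=3: fails
  j=4: fails
  j=5: fails
  j=6: holds
First hit at j=6, so smallest k = 6-3 = 3.

3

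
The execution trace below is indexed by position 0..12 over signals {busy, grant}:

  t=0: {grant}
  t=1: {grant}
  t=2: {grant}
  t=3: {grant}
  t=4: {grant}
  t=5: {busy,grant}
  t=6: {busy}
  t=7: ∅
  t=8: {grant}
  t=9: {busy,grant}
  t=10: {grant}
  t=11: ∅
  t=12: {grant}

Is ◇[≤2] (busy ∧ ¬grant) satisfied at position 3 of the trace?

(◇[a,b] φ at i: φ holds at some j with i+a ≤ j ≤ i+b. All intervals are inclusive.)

Check (busy ∧ ¬grant) at each j in [3,5]:
  j=3: false
  j=4: false
  j=5: false
No position in the window satisfies it → formula fails.

Does not hold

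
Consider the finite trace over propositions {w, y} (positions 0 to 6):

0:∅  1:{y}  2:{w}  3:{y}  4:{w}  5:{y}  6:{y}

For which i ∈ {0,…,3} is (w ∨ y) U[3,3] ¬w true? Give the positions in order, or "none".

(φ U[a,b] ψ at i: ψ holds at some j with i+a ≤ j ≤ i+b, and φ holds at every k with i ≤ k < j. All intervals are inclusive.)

2, 3

Evaluate at each i in [0,3]:
  i=0: ✗ (lhs fails at k=0 before rhs at j=3)
  i=1: ✗ (no rhs in [4,4])
  i=2: ✓ (rhs at j=5; lhs holds on [2,4])
  i=3: ✓ (rhs at j=6; lhs holds on [3,5])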